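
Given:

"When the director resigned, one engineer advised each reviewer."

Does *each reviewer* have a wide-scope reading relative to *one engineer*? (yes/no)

The adjunct clause does not contain *each reviewer*, which is the matrix object.
Since no island is crossed, the inverse ordering is licensed alongside surface scope.
The sentence is scopally ambiguous between *one engineer* > *each reviewer* and *each reviewer* > *one engineer*.

Yes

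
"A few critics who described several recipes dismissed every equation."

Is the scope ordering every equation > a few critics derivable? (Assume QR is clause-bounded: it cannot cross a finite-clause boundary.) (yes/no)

Yes

Although the sentence contains a relative clause (*who described several recipes*), *every equation* is outside it, in the matrix VP.
Ordinary QR to a clause-peripheral position gives the wide-scope LF for the lower DP.
The sentence is scopally ambiguous between *a few critics* > *every equation* and *every equation* > *a few critics*.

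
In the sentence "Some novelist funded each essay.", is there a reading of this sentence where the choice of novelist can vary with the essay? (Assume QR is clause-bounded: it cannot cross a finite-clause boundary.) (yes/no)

That reading corresponds to *each essay* > *some novelist*.
*each essay* and *some novelist* are in the same minimal clause.
Ordinary QR to a clause-peripheral position gives the wide-scope LF for the lower DP.

Yes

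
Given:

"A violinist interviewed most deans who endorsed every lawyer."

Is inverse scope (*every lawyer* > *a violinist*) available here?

*every lawyer* is embedded in the relative clause *who endorsed every lawyer* modifying *most deans*.
A relative clause is a scope island — quantifier raising cannot cross its boundary.
*every lawyer* > *a violinist* would require crossing that boundary, which is illicit.

No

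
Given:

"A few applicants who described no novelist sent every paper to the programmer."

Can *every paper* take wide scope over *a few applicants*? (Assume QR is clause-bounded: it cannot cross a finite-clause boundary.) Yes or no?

Yes

Although the sentence contains a relative clause (*who described no novelist*), *every paper* is outside it, in the matrix VP.
QR within a single clause is free, so the lower quantifier may take scope over the higher one.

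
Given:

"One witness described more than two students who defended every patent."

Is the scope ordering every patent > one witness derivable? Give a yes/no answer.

No

*every patent* sits inside the relative clause *who defended every patent* modifying *more than two students*.
Relative clauses are scope islands: a quantifier cannot QR out of a relative clause to take scope in the matrix clause.
There is no licit LF on which *every patent* c-commands *one witness*.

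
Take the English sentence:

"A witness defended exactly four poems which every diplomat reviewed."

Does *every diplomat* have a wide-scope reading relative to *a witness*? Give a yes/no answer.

The DP *every diplomat* is contained in the relative clause *which every diplomat reviewed* modifying *exactly four poems*.
QR out of a relative clause is ruled out by the relative-clause island constraint.
So the wide-scope reading for *every diplomat* is blocked.
(Only the surface reading survives: one fixed witness with respect to all the relevant diplomats.)

No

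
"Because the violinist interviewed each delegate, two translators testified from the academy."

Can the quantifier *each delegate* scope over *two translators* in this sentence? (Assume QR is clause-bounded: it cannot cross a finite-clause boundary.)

No

*each delegate* occurs within the adjunct clause *because the violinist interviewed each delegate*.
The adjunct-island constraint bars QR out of an adverbial clause.
The ordering *each delegate* > *two translators* is therefore underivable.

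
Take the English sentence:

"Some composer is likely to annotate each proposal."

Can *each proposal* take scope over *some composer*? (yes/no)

Yes

Infinitival complements of raising predicates do not block QR; *each proposal* and *some composer* are effectively clausemates.
With no island boundary between them, the object can take inverse scope over the subject via ordinary QR within the clause.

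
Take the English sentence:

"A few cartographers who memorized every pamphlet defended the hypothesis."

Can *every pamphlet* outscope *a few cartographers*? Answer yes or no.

No

*every pamphlet* sits inside the relative clause *who memorized every pamphlet*.
Relative clauses are scope islands: a quantifier cannot QR out of a relative clause to take scope in the matrix clause.
There is no licit LF on which *every pamphlet* c-commands *a few cartographers*.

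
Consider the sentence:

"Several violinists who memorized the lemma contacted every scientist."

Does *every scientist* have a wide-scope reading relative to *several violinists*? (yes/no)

*every scientist* is a matrix argument; only *several violinists* is modified by the relative clause *who memorized the lemma*, so the RC island is irrelevant to the target quantifier.
Clause-internal QR can adjoin the lower DP above the subject, yielding the inverse reading.

Yes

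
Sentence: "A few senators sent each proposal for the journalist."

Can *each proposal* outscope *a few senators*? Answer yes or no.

*a few senators* and *each proposal* are co-arguments of the matrix verb, with nothing but a clause-internal boundary between them.
No island intervenes, so both surface and inverse scope are derivable.

Yes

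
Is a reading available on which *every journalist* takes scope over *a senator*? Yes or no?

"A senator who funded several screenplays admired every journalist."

The RC *who funded several screenplays* is an island, but *every journalist* is not inside it — it is the matrix object, a clausemate of *a senator*.
Clause-internal QR can adjoin the lower DP above the subject, yielding the inverse reading.

Yes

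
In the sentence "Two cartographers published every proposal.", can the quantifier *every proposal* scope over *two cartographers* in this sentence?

Yes

*every proposal* is the matrix object and *two cartographers* the matrix subject; the two are clausemates.
Since no island is crossed, the inverse ordering is licensed alongside surface scope.
So *every proposal* > *two cartographers* is among the available readings.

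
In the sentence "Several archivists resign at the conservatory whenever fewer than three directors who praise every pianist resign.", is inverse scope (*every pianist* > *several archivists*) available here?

No

Structurally, *every pianist* is inside the relative clause *who praise every pianist*, which is itself inside the adjunct *whenever fewer than three directors who praise every pianist resign*.
Both the relative clause and the enclosing adjunct are scope islands; QR cannot cross either.
Hence only narrow scope for *every pianist* (under *several archivists*) survives.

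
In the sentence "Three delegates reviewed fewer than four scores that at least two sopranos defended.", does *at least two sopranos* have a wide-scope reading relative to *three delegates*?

No

The target quantifier *at least two sopranos* is part of the relative clause *that at least two sopranos defended* modifying *fewer than four scores*.
The relative clause forms an island for QR, so the quantifier is confined to the head noun's restrictor.
Hence only narrow scope for *at least two sopranos* (under *three delegates*) survives.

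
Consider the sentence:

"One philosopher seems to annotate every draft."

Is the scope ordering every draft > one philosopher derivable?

Yes

Raising constructions are monoclausal for scope purposes; *every draft* is not separated from *one philosopher* by any island.
With no island boundary between them, the object can take inverse scope over the subject via ordinary QR within the clause.
So *every draft* > *one philosopher* is among the available readings.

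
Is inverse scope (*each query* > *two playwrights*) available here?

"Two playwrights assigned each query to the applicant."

Yes

*two playwrights* and *each query* are co-arguments of the matrix verb, with nothing but a clause-internal boundary between them.
Ordinary QR to a clause-peripheral position gives the wide-scope LF for the lower DP.
The sentence is scopally ambiguous between *two playwrights* > *each query* and *each query* > *two playwrights*.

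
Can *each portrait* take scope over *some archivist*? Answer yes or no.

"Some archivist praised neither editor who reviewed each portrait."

No

*each portrait* occurs within the relative clause *who reviewed each portrait* modifying *neither editor*.
The relative clause forms an island for QR, so the quantifier is confined to the head noun's restrictor.
The inverse ordering *each portrait* > *some archivist* is therefore underivable.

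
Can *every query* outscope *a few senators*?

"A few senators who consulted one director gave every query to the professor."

Yes

The RC *who consulted one director* is an island, but *every query* is not inside it — it is the matrix object, a clausemate of *a few senators*.
Ordinary QR to a clause-peripheral position gives the wide-scope LF for the lower DP.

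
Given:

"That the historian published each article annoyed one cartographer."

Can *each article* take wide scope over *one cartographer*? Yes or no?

The target quantifier *each article* is part of the sentential subject *that the historian published each article*.
Clausal subjects are scope islands; QR from inside the subject into the matrix is barred.
There is no licit LF on which *each article* c-commands *one cartographer*.

No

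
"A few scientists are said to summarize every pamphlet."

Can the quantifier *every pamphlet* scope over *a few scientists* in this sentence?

Raising constructions are monoclausal for scope purposes; *every pamphlet* is not separated from *a few scientists* by any island.
With no island boundary between them, the object can take inverse scope over the subject via ordinary QR within the clause.

Yes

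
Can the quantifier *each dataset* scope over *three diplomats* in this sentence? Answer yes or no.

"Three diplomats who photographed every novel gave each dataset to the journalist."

Yes

Although the sentence contains a relative clause (*who photographed every novel*), *each dataset* is outside it, in the matrix VP.
Nothing blocks QR of the lower DP to a position above the higher one, so inverse scope is available.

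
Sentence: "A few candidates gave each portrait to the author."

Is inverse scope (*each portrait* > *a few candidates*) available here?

*each portrait* is the matrix object and *a few candidates* the matrix subject; the two are clausemates.
With no island boundary between them, the object can take inverse scope over the subject via ordinary QR within the clause.

Yes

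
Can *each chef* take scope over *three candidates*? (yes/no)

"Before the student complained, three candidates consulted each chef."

Yes

Although there is an adjunct clause, *each chef* is in the main clause, not inside the adjunct.
With no island boundary between them, the object can take inverse scope over the subject via ordinary QR within the clause.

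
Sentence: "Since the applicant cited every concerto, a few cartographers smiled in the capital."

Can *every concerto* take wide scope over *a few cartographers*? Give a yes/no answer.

*every concerto* occurs within the adjunct clause *since the applicant cited every concerto*.
Scope out of an adjunct clause is unavailable: QR respects the adjunct-island constraint.
There is no licit LF on which *every concerto* c-commands *a few cartographers*.

No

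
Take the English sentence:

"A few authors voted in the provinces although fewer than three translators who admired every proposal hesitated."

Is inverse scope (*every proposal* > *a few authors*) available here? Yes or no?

*every proposal* sits inside the relative clause *who admired every proposal*, which is itself inside the adjunct *although fewer than three translators who admired every proposal hesitated*.
Even if one barrier were somehow void, the other would still block QR.
So the wide-scope reading for *every proposal* is blocked.

No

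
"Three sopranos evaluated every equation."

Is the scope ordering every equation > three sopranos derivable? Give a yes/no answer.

*every equation* is the matrix object and *three sopranos* the matrix subject; the two are clausemates.
No island intervenes, so both surface and inverse scope are derivable.

Yes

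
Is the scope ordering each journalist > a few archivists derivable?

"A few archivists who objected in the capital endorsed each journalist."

Yes

*each journalist* is a matrix argument; only *a few archivists* is modified by the relative clause *who objected in the capital*, so the RC island is irrelevant to the target quantifier.
Since no island is crossed, the inverse ordering is licensed alongside surface scope.
So *each journalist* > *a few archivists* is among the available readings.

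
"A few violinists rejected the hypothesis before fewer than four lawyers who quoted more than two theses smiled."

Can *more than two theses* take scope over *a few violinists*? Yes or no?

No

The target quantifier *more than two theses* is part of the relative clause *who quoted more than two theses*, which is itself inside the adjunct *before fewer than four lawyers who quoted more than two theses smiled*.
Even if one barrier were somehow void, the other would still block QR.
Hence only narrow scope for *more than two theses* (under *a few violinists*) survives.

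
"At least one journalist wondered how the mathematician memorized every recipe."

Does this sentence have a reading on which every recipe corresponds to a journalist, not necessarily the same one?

No

That reading corresponds to *every recipe* > *at least one journalist*.
*every recipe* occurs within the embedded question *how the mathematician memorized every recipe*.
QR across an interrogative CP boundary is ruled out as a wh-island violation.
So the wide-scope reading for *every recipe* is blocked.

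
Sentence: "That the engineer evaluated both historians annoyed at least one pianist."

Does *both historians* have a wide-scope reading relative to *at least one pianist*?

No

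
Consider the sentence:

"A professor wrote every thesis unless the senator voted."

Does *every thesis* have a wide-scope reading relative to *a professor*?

Yes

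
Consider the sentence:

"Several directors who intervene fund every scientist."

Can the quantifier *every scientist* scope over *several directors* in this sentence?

The RC *who intervene* is an island, but *every scientist* is not inside it — it is the matrix object, a clausemate of *several directors*.
Nothing blocks QR of the lower DP to a position above the higher one, so inverse scope is available.

Yes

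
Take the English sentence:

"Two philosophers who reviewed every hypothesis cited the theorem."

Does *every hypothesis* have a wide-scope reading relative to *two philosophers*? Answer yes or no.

The DP *every hypothesis* is contained in the relative clause *who reviewed every hypothesis*.
A relative clause is a scope island — quantifier raising cannot cross its boundary.
So the wide-scope reading for *every hypothesis* is blocked.

No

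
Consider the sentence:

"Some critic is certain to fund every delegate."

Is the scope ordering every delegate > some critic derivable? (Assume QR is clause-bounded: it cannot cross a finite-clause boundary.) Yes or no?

Yes

*every delegate* is the object of the infinitival complement of a raising predicate; raising infinitives are transparent for QR, so the two DPs are in effect clausemates.
Clause-internal QR can adjoin the lower DP above the subject, yielding the inverse reading.
So *every delegate* > *some critic* is among the available readings.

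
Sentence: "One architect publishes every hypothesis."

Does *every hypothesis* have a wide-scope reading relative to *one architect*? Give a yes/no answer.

Both DPs are arguments of the same predicate; there is no clause or island boundary between them.
Clause-internal QR can adjoin the lower DP above the subject, yielding the inverse reading.
So *every hypothesis* > *one architect* is among the available readings.

Yes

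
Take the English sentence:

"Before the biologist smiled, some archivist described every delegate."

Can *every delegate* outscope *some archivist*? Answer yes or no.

Yes

*every delegate* is a matrix argument; the adjunct is an island but the target quantifier is outside it.
No island intervenes, so both surface and inverse scope are derivable.
Both orderings are possible: *some archivist* > *every delegate* and *every delegate* > *some archivist*.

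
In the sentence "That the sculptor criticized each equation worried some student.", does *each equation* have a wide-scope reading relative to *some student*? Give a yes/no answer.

*each equation* sits inside the sentential subject *that the sculptor criticized each equation*.
Sentential subjects are islands: a quantifier inside the subject clause cannot raise over the matrix predicate.
*each equation* is confined to the island and cannot take scope over *some student*.

No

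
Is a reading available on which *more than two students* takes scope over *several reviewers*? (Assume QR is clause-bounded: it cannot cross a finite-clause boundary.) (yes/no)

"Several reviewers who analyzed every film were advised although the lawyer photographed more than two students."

Structurally, *more than two students* is inside the adjunct clause *although the lawyer photographed more than two students*.
Adjunct clauses are scope islands: a quantifier inside an adjunct cannot raise into the matrix clause.
So *more than two students* cannot raise high enough to outscope *several reviewers*; only the surface ordering *several reviewers* > *more than two students* is available.

No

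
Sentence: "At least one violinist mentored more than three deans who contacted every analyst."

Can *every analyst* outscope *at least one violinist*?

No

The target quantifier *every analyst* is part of the relative clause *who contacted every analyst* modifying *more than three deans*.
QR out of a relative clause is ruled out by the relative-clause island constraint.
Hence only narrow scope for *every analyst* (under *at least one violinist*) survives.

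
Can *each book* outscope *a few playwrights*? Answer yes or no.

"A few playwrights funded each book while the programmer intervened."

Yes

Although there is an adjunct clause, *each book* is in the main clause, not inside the adjunct.
Ordinary QR to a clause-peripheral position gives the wide-scope LF for the lower DP.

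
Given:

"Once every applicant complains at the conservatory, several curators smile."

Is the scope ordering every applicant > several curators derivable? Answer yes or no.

No

*every applicant* occurs within the adjunct clause *once every applicant complains at the conservatory*.
Scope out of an adjunct clause is unavailable: QR respects the adjunct-island constraint.
*every applicant* > *several curators* would require crossing that boundary, which is illicit.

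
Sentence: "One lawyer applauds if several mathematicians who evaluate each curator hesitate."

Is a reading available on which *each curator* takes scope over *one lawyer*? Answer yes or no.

No

Structurally, *each curator* is inside the relative clause *who evaluate each curator*, which is itself inside the adjunct *if several mathematicians who evaluate each curator hesitate*.
Both the relative clause and the enclosing adjunct are scope islands; QR cannot cross either.
So *each curator* cannot raise to a position above *one lawyer*.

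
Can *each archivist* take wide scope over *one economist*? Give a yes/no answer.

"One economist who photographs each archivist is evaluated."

No

Structurally, *each archivist* is inside the relative clause *who photographs each archivist*.
Quantifiers inside a relative clause are trapped there; the RC boundary blocks QR.
There is no licit LF on which *each archivist* c-commands *one economist*.
(Only the surface reading survives: one fixed economist with respect to all the relevant archivists.)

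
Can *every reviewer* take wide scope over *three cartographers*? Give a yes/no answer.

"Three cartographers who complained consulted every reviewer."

Yes

Although the sentence contains a relative clause (*who complained*), *every reviewer* is outside it, in the matrix VP.
With no island boundary between them, the object can take inverse scope over the subject via ordinary QR within the clause.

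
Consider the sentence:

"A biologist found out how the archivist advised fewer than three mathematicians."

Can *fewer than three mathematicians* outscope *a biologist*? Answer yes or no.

No

*fewer than three mathematicians* occurs within the embedded question *how the archivist advised fewer than three mathematicians*.
Embedded wh-clauses are opaque for QR, so the quantifier stays inside the question.
So *fewer than three mathematicians* cannot raise to a position above *a biologist*.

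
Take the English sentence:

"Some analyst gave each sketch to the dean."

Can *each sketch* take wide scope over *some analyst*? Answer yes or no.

Yes

*each sketch* is the matrix object and *some analyst* the matrix subject; the two are clausemates.
No island intervenes, so both surface and inverse scope are derivable.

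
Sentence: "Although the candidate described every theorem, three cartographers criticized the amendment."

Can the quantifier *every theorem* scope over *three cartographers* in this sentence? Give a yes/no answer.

No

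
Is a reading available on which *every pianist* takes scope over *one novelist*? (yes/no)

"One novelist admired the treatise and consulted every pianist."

*every pianist* is embedded in one conjunct of the coordinate structure (*consulted every pianist*).
QR out of a conjunct would have to apply non-ATB, which the CSC forbids.
So the wide-scope reading for *every pianist* is blocked.

No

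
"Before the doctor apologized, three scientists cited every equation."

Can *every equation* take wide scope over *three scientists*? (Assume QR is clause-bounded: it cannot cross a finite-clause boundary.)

Neither queried DP is inside the adjunct, so the adjunct-island constraint does not apply.
Clause-internal QR can adjoin the lower DP above the subject, yielding the inverse reading.
Both orderings are possible: *three scientists* > *every equation* and *every equation* > *three scientists*.

Yes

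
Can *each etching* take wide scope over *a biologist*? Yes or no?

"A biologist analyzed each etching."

Yes

*each etching* and *a biologist* are in the same minimal clause.
Clause-internal QR can adjoin the lower DP above the subject, yielding the inverse reading.
Both orderings are possible: *a biologist* > *each etching* and *each etching* > *a biologist*.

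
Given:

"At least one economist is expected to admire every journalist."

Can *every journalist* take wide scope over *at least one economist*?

Yes

Infinitival complements of raising predicates do not block QR; *every journalist* and *at least one economist* are effectively clausemates.
No island intervenes, so both surface and inverse scope are derivable.
Both orderings are possible: *at least one economist* > *every journalist* and *every journalist* > *at least one economist*.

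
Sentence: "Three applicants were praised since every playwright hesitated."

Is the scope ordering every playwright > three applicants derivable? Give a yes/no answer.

No

The DP *every playwright* is contained in the adjunct clause *since every playwright hesitated*.
Adjuncts are opaque for quantifier raising; a quantifier in an adjunct stays inside it.
So *every playwright* cannot raise to a position above *three applicants*.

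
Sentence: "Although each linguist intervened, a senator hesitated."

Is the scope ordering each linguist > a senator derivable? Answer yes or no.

The DP *each linguist* is contained in the adjunct clause *although each linguist intervened*.
Since the clause is an adjunct (not a complement), the Adjunct Condition blocks QR across its edge.
*each linguist* is confined to the island and cannot take scope over *a senator*.

No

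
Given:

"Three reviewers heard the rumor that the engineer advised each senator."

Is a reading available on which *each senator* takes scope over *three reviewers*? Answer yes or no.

No

*each senator* sits inside the complex NP *the rumor that the engineer advised each senator*.
Since the clause is the complement of a nominal head, the CNPC blocks scope extraction.
*each senator* > *three reviewers* would require crossing that boundary, which is illicit.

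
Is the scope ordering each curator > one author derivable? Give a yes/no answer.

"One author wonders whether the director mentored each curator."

Structurally, *each curator* is inside the embedded question *whether the director mentored each curator*.
Embedded wh-clauses are opaque for QR, so the quantifier stays inside the question.
*each curator* is confined to the island and cannot take scope over *one author*.

No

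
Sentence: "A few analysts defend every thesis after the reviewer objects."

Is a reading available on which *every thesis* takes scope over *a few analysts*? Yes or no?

Yes

Although there is an adjunct clause, *every thesis* is in the main clause, not inside the adjunct.
With no island boundary between them, the object can take inverse scope over the subject via ordinary QR within the clause.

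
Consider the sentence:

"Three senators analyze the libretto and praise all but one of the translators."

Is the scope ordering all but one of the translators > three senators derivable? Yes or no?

*all but one of the translators* sits inside one conjunct of the coordinate structure (*praise all but one of the translators*).
Coordinate structures are islands for non-across-the-board movement, QR included.
*all but one of the translators* is confined to the island and cannot take scope over *three senators*.

No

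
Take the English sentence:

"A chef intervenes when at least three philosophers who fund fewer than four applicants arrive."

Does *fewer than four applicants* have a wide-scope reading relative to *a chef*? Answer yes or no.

Structurally, *fewer than four applicants* is inside the relative clause *who fund fewer than four applicants*, which is itself inside the adjunct *when at least three philosophers who fund fewer than four applicants arrive*.
The quantifier would have to escape first the RC and then the adjunct — two independent island violations.
*fewer than four applicants* is confined to the island and cannot take scope over *a chef*.
(Only the surface reading survives: one fixed chef with respect to all the relevant applicants.)

No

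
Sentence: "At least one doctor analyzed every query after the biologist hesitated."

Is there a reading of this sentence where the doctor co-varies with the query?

Yes

This is the *every query* > *at least one doctor* reading.
Neither queried DP is inside the adjunct, so the adjunct-island constraint does not apply.
Since no island is crossed, the inverse ordering is licensed alongside surface scope.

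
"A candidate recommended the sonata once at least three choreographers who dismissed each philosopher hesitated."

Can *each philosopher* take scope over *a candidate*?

*each philosopher* is embedded in the relative clause *who dismissed each philosopher*, which is itself inside the adjunct *once at least three choreographers who dismissed each philosopher hesitated*.
Even if one barrier were somehow void, the other would still block QR.
Hence only narrow scope for *each philosopher* (under *a candidate*) survives.

No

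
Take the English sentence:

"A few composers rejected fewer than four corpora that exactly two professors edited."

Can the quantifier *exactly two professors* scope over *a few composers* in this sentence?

No

*exactly two professors* sits inside the relative clause *that exactly two professors edited* modifying *fewer than four corpora*.
Relative clauses block scope extraction: QR cannot target a position outside the modified NP.
Hence only narrow scope for *exactly two professors* (under *a few composers*) survives.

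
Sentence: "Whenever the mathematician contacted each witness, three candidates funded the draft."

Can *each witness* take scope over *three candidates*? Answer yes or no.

No

Structurally, *each witness* is inside the adjunct clause *whenever the mathematician contacted each witness*.
Scope out of an adjunct clause is unavailable: QR respects the adjunct-island constraint.
*each witness* is confined to the island and cannot take scope over *three candidates*.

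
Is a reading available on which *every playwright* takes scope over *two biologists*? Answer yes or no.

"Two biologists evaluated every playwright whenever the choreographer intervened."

Although there is an adjunct clause, *every playwright* is in the main clause, not inside the adjunct.
No island intervenes, so both surface and inverse scope are derivable.
Both orderings are possible: *two biologists* > *every playwright* and *every playwright* > *two biologists*.

Yes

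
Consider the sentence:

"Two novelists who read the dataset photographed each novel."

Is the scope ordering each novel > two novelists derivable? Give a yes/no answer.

*each novel* sits in the matrix clause, not in the relative clause on *two novelists*.
Nothing blocks QR of the lower DP to a position above the higher one, so inverse scope is available.

Yes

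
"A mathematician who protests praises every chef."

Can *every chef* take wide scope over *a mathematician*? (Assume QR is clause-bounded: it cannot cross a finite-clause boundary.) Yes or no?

The RC *who protests* is an island, but *every chef* is not inside it — it is the matrix object, a clausemate of *a mathematician*.
With no island boundary between them, the object can take inverse scope over the subject via ordinary QR within the clause.
Both orderings are possible: *a mathematician* > *every chef* and *every chef* > *a mathematician*.

Yes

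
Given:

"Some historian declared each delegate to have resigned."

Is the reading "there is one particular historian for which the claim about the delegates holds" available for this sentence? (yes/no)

Yes

The described interpretation is the *some historian* > *each delegate* scoping.
That is the surface-scope ordering, which is always one of the available readings — island constraints only ever restrict inverse scope.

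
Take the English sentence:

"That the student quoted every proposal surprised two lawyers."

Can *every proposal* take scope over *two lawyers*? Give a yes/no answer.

No

*every proposal* occurs within the sentential subject *that the student quoted every proposal*.
Sentential subjects are islands: a quantifier inside the subject clause cannot raise over the matrix predicate.
So the wide-scope reading for *every proposal* is blocked.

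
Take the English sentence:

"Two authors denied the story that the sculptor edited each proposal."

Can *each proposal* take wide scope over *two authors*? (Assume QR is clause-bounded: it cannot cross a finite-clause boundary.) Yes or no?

No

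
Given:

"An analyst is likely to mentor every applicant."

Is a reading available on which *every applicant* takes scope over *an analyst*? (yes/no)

Yes

The matrix predicate is a raising verb, whose infinitival complement is not a scope island — *every applicant* can QR into the matrix clause.
Ordinary QR to a clause-peripheral position gives the wide-scope LF for the lower DP.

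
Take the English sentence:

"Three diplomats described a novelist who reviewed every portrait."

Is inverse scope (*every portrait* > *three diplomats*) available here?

No

Structurally, *every portrait* is inside the relative clause *who reviewed every portrait* modifying *a novelist*.
Relative clauses are scope islands: a quantifier cannot QR out of a relative clause to take scope in the matrix clause.
*every portrait* > *three diplomats* would require crossing that boundary, which is illicit.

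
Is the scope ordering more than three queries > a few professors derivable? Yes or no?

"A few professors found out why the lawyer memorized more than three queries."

*more than three queries* is embedded in the embedded question *why the lawyer memorized more than three queries*.
QR across an interrogative CP boundary is ruled out as a wh-island violation.
So the wide-scope reading for *more than three queries* is blocked.

No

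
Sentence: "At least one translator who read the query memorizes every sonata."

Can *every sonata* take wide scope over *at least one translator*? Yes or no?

Yes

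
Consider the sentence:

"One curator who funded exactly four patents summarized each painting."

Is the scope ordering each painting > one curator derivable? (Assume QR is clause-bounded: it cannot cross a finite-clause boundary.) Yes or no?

*each painting* sits in the matrix clause, not in the relative clause on *one curator*.
With no island boundary between them, the object can take inverse scope over the subject via ordinary QR within the clause.

Yes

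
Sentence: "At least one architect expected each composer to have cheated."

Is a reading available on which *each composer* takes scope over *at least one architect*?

Yes

*each composer* is an ECM subject; ECM complements are not islands, and the embedded quantifier may take matrix scope.
With no island boundary between them, the object can take inverse scope over the subject via ordinary QR within the clause.
The sentence is scopally ambiguous between *at least one architect* > *each composer* and *each composer* > *at least one architect*.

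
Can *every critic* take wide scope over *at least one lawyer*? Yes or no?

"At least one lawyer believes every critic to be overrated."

Yes

This is an ECM construction: *every critic* is the infinitival subject, Case-marked by the matrix verb, and the infinitive is transparent for QR.
Clause-internal QR can adjoin the lower DP above the subject, yielding the inverse reading.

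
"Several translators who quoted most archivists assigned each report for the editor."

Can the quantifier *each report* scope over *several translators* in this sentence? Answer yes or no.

Yes

*each report* is a matrix argument; only *several translators* is modified by the relative clause *who quoted most archivists*, so the RC island is irrelevant to the target quantifier.
QR within a single clause is free, so the lower quantifier may take scope over the higher one.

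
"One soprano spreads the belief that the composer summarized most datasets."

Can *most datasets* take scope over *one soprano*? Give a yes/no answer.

The DP *most datasets* is contained in the complex NP *the belief that the composer summarized most datasets*.
A that-clause complement to a noun is an island; QR cannot cross the NP boundary.
So *most datasets* cannot raise high enough to outscope *one soprano*; only the surface ordering *one soprano* > *most datasets* is available.

No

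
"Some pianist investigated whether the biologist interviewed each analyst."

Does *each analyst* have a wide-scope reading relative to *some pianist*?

Structurally, *each analyst* is inside the embedded question *whether the biologist interviewed each analyst*.
Embedded wh-clauses are opaque for QR, so the quantifier stays inside the question.
The inverse ordering *each analyst* > *some pianist* is therefore underivable.

No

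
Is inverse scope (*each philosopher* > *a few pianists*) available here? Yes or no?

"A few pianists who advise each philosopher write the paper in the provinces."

*each philosopher* occurs within the relative clause *who advise each philosopher*.
QR out of a relative clause is ruled out by the relative-clause island constraint.
*each philosopher* is confined to the island and cannot take scope over *a few pianists*.

No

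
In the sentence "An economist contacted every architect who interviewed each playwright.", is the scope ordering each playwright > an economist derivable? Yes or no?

No

The target quantifier *each playwright* is part of the relative clause *who interviewed each playwright* modifying *every architect*.
QR out of a relative clause is ruled out by the relative-clause island constraint.
The inverse ordering *each playwright* > *an economist* is therefore underivable.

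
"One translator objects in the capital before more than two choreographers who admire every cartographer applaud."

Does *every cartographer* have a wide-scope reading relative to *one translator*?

The target quantifier *every cartographer* is part of the relative clause *who admire every cartographer*, which is itself inside the adjunct *before more than two choreographers who admire every cartographer applaud*.
Nested islands: the RC island is itself inside an adjunct island, so wide scope is doubly excluded.
So the wide-scope reading for *every cartographer* is blocked.
(Only the surface reading survives: one fixed translator with respect to all the relevant cartographers.)

No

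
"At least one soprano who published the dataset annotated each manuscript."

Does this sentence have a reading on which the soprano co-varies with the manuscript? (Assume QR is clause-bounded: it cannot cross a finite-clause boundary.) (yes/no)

Yes

That reading corresponds to *each manuscript* > *at least one soprano*.
The RC *who published the dataset* is an island, but *each manuscript* is not inside it — it is the matrix object, a clausemate of *at least one soprano*.
Since no island is crossed, the inverse ordering is licensed alongside surface scope.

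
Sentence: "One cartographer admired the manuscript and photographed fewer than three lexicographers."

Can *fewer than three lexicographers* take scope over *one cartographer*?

No

*fewer than three lexicographers* occurs within one conjunct of the coordinate structure (*photographed fewer than three lexicographers*).
QR out of a conjunct would have to apply non-ATB, which the CSC forbids.
There is no licit LF on which *fewer than three lexicographers* c-commands *one cartographer*.
(Only the surface reading survives: one fixed cartographer with respect to all the relevant lexicographers.)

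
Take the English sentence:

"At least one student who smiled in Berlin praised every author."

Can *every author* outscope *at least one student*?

Yes

The RC *who smiled in Berlin* is an island, but *every author* is not inside it — it is the matrix object, a clausemate of *at least one student*.
Ordinary QR to a clause-peripheral position gives the wide-scope LF for the lower DP.
Both orderings are possible: *at least one student* > *every author* and *every author* > *at least one student*.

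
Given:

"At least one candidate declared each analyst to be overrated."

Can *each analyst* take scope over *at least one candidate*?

This is an ECM construction: *each analyst* is the infinitival subject, Case-marked by the matrix verb, and the infinitive is transparent for QR.
Ordinary QR to a clause-peripheral position gives the wide-scope LF for the lower DP.
The sentence is scopally ambiguous between *at least one candidate* > *each analyst* and *each analyst* > *at least one candidate*.

Yes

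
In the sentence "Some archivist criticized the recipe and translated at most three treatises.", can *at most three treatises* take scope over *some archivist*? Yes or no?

*at most three treatises* is embedded in one conjunct of the coordinate structure (*translated at most three treatises*).
QR out of a conjunct would have to apply non-ATB, which the CSC forbids.
Hence only narrow scope for *at most three treatises* (under *some archivist*) survives.
(Only the surface reading survives: one fixed archivist with respect to all the relevant treatises.)

No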